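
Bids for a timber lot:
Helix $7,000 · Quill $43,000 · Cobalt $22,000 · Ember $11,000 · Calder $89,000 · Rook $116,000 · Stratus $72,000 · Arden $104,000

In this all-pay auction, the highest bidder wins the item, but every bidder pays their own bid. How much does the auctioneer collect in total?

Sorting bids: 116,000 (Rook) > 104,000 (Arden) > 89,000 (Calder) > 72,000 (Stratus) > 43,000 (Quill) > 22,000 (Cobalt) > …
Rook wins with the top bid; all bids are sunk regardless.
Every bidder forfeits their bid regardless of winning.
Revenue = 7,000 + 43,000 + 22,000 + 11,000 + 89,000 + 116,000 + 72,000 + 104,000 = $464,000.

Total revenue: $464,000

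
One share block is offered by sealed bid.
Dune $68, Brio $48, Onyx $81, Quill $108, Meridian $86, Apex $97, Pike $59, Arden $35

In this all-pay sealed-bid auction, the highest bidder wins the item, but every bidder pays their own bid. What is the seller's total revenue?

Sorting bids: 108 (Quill) > 97 (Apex) > 86 (Meridian) > 81 (Onyx) > 68 (Dune) > 59 (Pike) > …
Every bidder forfeits their bid regardless of winning.
Revenue = 68 + 48 + 81 + 108 + 86 + 97 + 59 + 35 = $582.

Total revenue: $582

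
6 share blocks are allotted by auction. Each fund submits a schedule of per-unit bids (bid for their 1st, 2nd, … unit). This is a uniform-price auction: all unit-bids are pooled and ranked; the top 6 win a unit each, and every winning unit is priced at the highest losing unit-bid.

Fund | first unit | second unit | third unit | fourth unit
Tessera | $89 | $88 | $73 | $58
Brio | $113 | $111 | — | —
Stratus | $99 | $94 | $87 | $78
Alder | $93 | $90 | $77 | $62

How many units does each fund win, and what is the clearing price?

Merging the schedules and taking the best 6: 113 (Brio-1), 111 (Brio-2), 99 (Stratus-1), 94 (Stratus-2), 93 (Alder-1), 90 (Alder-2)
The (k+1)-th unit-bid is $89.
Allocation: Alder 2, Brio 2, Stratus 2.

Alder 2, Brio 2, Stratus 2; clearing price $89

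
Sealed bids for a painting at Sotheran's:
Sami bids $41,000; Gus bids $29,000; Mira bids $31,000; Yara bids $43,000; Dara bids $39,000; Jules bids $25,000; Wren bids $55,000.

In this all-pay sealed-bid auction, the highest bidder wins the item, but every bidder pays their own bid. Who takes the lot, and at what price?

Wren pays $55,000

All-pay sealed-bid auction: the highest bidder wins the item, but every bidder pays their own bid.
Bids ranked: 55,000 (Wren) > 43,000 (Yara) > 41,000 (Sami) > 39,000 (Dara) > 31,000 (Mira) > 29,000 (Gus) > …
Wren is highest and takes the item; every bidder forfeits their bid.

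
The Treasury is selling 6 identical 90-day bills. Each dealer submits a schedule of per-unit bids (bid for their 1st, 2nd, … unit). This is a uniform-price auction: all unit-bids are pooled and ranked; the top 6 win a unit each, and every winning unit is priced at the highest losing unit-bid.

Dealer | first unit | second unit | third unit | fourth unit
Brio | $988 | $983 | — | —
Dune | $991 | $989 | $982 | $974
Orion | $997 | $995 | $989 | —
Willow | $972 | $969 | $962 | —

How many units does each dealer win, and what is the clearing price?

Brio 1, Dune 2, Orion 3; clearing price $983

Pooled unit-bids ranked (top 6): 997 (Orion-1), 995 (Orion-2), 991 (Dune-1), 989 (Dune-2), 989 (Orion-3), 988 (Brio-1)
First bid not allocated: $983.
Allocation: Brio 1, Dune 2, Orion 3.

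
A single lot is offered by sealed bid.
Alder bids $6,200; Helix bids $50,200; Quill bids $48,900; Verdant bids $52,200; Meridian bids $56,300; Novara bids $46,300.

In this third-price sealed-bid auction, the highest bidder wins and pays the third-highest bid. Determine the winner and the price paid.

Meridian pays $50,200

Bids ranked: 56,300 (Meridian) > 52,200 (Verdant) > 50,200 (Helix) > 48,900 (Quill) > 46,300 (Novara) > 6,200 (Alder)
Meridian is highest; pays the third-highest bid, $50,200.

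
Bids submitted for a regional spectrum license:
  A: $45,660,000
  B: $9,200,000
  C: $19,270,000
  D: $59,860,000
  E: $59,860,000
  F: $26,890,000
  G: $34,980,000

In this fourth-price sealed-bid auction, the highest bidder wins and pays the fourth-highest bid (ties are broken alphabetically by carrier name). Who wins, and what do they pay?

D pays $34,980,000

Rule: the highest bidder wins and pays the fourth-highest bid.
Sorting bids: 59,860,000 (D) > 59,860,000 (E) > 45,660,000 (A) > 34,980,000 (G) > 26,890,000 (F) > 19,270,000 (C) > …
D and E tie at $59,860,000; tie-break gives it to D.
D wins; payment is bid #4 in the ranking = $34,980,000.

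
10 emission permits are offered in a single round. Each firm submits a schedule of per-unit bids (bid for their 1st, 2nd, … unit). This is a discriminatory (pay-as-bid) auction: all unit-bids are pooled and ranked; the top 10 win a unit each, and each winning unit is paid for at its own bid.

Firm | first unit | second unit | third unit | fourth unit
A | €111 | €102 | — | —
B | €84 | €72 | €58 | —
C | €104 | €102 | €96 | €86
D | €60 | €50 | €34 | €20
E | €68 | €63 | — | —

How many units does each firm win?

Pooled unit-bids ranked (top 10): 111 (A-1), 104 (C-1), 102 (A-2), 102 (C-2), 96 (C-3), 86 (C-4), 84 (B-1), 72 (B-2), 68 (E-1), 63 (E-2)
Next rejected bid: €60 (not a price — pay-as-bid).
Allocation: A 2, B 2, C 4, E 2.

A 2, B 2, C 4, E 2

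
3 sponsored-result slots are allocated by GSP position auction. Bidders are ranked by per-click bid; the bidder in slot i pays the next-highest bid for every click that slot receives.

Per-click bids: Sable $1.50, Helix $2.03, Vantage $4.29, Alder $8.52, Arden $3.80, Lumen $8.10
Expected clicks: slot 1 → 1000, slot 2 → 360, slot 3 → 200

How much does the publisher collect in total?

Sorting advertisers: $8.52 (Alder) > $8.10 (Lumen) > $4.29 (Vantage) > $3.80 (Arden) > …
Slot 1: Alder pays $8.10 × 1000 = $8100.00
Slot 2: Lumen pays $4.29 × 360 = $1544.40
Slot 3: Vantage pays $3.80 × 200 = $760.00
Total = $10404.40

Total revenue: $10404.40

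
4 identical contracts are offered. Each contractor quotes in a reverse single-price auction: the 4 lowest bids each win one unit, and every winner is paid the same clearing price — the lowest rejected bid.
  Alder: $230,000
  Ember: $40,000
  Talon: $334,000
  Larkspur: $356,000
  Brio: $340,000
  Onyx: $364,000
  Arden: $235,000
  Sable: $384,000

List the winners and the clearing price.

Bids ranked low→high: 40,000 (Ember), 230,000 (Alder), 235,000 (Arden), 334,000 (Talon), 340,000 (Brio), 356,000 (Larkspur), …
The 4 lowest are Ember, Alder, Arden, Talon.
First losing bid is Brio's $340,000, which sets the uniform price.

Ember, Alder, Arden, Talon; each is paid $340,000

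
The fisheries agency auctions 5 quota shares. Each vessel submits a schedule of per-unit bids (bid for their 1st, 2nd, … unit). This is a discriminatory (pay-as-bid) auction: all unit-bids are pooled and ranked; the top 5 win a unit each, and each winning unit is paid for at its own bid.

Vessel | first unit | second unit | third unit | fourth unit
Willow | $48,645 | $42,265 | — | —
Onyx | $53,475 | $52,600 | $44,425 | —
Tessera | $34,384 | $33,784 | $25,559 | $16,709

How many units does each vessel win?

Onyx 3, Willow 2

Pooled unit-bids ranked (top 5): 53,475 (Onyx-1), 52,600 (Onyx-2), 48,645 (Willow-1), 44,425 (Onyx-3), 42,265 (Willow-2)
Next rejected bid: $34,384 (not a price — pay-as-bid).
Allocation: Onyx 3, Willow 2.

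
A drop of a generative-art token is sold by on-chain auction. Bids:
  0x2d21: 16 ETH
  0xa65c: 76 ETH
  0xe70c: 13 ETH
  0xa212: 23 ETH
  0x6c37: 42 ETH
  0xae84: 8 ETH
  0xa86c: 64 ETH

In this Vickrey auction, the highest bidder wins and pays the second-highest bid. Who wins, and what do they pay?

Bids ranked: 76 (0xa65c) > 64 (0xa86c) > 42 (0x6c37) > 23 (0xa212) > 16 (0x2d21) > 13 (0xe70c) > …
Second-price: 0xa65c pays 0xa86c's bid of 64 ETH.

0xa65c pays 64 ETH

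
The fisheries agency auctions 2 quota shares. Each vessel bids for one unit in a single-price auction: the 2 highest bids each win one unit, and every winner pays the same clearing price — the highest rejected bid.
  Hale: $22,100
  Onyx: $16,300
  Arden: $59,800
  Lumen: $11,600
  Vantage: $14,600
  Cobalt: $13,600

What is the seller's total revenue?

Total revenue: $32,600

Sorting: 59,800 (Arden), 22,100 (Hale), 16,300 (Onyx), 14,600 (Vantage), …
Winners (2 units): Arden, Hale.
First losing bid is Onyx's $16,300, which sets the uniform price.
Total revenue = 2 × $16,300 = $32,600.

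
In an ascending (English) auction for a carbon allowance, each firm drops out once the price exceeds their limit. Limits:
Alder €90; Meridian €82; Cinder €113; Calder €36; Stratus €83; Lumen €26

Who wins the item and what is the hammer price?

Open ascending-bid auction: the price rises until one bidder remains; the winner pays the price at which the last rival dropped out.
Sorting limits: 113 (Cinder) > 90 (Alder) > 83 (Stratus) > 82 (Meridian) > 36 (Calder) > 26 (Lumen)
Bidding ends when Alder exits at €90; Cinder takes it.

Cinder wins at €90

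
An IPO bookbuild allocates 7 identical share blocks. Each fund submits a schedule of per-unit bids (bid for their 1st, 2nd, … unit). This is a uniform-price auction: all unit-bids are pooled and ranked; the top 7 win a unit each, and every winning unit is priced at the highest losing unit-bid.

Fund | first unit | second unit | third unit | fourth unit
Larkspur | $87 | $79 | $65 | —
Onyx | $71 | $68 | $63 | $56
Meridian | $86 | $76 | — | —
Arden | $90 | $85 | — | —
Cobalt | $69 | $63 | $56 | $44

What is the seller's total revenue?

Pooled unit-bids ranked (top 7): 90 (Arden-1), 87 (Larkspur-1), 86 (Meridian-1), 85 (Arden-2), 79 (Larkspur-2), 76 (Meridian-2), 71 (Onyx-1)
First bid not allocated: $69.
Allocation: Arden 2, Larkspur 2, Meridian 2, Onyx 1. Every unit priced at $69.
Revenue = 7 × 69 = $483.

Total revenue: $483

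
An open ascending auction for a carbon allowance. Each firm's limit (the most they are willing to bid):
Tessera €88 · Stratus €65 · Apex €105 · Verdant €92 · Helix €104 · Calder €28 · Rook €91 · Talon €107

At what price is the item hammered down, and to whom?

Talon wins at €105

Open ascending-bid auction: the price rises until one bidder remains; the winner pays the price at which the last rival dropped out.
Sorting limits: 107 (Talon) > 105 (Apex) > 104 (Helix) > 92 (Verdant) > 91 (Rook) > 88 (Tessera) > …
Apex is the last rival to drop out, at €105; Talon remains and wins at that price.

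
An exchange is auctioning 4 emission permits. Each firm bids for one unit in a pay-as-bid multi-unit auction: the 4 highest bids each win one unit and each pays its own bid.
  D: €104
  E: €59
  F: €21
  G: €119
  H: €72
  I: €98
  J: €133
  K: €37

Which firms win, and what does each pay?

J €133, G €119, D €104, I €98

Ordering the bids: 133 (J), 119 (G), 104 (D), 98 (I), 72 (H), 59 (E), …
The 4 highest are J, G, D, I.
Each winner pays its own bid: J €133, G €119, D €104, I €98.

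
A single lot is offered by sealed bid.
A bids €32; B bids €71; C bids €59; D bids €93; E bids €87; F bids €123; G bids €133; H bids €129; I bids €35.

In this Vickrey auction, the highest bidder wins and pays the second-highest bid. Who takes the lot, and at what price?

Rule: the highest bidder wins and pays the second-highest bid.
Bids ranked: 133 (G) > 129 (H) > 123 (F) > 93 (D) > 87 (E) > 71 (B) > …
G wins with the highest bid; price is set by the runner-up at €129.

G pays €129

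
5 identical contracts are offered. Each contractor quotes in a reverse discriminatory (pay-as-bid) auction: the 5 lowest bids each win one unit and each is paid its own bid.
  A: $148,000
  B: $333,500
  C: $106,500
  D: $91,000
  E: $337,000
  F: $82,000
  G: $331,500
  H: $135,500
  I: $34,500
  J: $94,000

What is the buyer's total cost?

Total cost: $408,000

Sorting: 34,500 (I), 82,000 (F), 91,000 (D), 94,000 (J), 106,500 (C), 135,500 (H), 148,000 (A), …
Lowest 5: I, F, D, J, C.
Total cost = 34,500 + 82,000 + 91,000 + 94,000 + 106,500 = $408,000.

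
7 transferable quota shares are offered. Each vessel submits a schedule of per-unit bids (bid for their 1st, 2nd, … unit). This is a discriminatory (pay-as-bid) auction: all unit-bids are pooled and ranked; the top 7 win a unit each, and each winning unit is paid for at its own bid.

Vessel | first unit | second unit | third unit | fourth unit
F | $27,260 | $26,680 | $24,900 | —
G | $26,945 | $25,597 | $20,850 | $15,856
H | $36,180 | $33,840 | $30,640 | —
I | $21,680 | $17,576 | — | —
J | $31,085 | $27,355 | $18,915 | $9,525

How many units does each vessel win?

F 1, G 1, H 3, J 2

Pooled unit-bids ranked (top 7): 36,180 (H-1), 33,840 (H-2), 31,085 (J-1), 30,640 (H-3), 27,355 (J-2), 27,260 (F-1), 26,945 (G-1)
Next rejected bid: $26,680 (not a price — pay-as-bid).
Allocation: F 1, G 1, H 3, J 2.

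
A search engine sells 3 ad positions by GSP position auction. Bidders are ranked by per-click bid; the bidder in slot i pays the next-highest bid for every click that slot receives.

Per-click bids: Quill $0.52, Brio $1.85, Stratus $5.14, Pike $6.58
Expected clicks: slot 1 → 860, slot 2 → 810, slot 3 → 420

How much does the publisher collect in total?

Per-click bids in order: $6.58 (Pike) > $5.14 (Stratus) > $1.85 (Brio) > $0.52 (Quill)
Slot 1: Pike pays $5.14 × 860 = $4420.40
Slot 2: Stratus pays $1.85 × 810 = $1498.50
Slot 3: Brio pays $0.52 × 420 = $218.40
Total = $6137.30

Total revenue: $6137.30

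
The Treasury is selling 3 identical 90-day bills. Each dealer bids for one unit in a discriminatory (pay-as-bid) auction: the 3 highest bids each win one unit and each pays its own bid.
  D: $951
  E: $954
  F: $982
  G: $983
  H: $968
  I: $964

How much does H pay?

H pays $968

Sorting: 983 (G), 982 (F), 968 (H), 964 (I), 954 (E), …
The 3 highest are G, F, H.
H wins → own bid $968.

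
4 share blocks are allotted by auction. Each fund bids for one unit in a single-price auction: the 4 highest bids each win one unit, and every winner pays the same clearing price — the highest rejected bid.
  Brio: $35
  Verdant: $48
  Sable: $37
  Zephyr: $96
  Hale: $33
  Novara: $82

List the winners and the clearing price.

Sorting: 96 (Zephyr), 82 (Novara), 48 (Verdant), 37 (Sable), 35 (Brio), 33 (Hale)
Top 4: Zephyr, Novara, Verdant, Sable.
Highest unsuccessful bid: $35 → clearing price.

Zephyr, Novara, Verdant, Sable; each pays $35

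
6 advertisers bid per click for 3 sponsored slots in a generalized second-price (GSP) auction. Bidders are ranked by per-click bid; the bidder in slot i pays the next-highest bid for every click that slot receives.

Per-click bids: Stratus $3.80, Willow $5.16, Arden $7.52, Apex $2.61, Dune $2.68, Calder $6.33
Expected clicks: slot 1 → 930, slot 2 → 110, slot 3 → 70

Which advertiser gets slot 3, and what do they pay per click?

Willow; $3.80 per click

Sorting advertisers: $7.52 (Arden) > $6.33 (Calder) > $5.16 (Willow) > $3.80 (Stratus) > …
Slot 3 goes to the third-ranked bidder, Willow, who pays the next bid down: $3.80/click.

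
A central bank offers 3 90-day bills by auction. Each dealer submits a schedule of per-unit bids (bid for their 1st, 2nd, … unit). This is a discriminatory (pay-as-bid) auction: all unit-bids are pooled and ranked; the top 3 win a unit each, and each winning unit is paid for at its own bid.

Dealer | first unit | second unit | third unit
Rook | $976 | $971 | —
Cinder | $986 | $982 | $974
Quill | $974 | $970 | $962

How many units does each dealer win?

Cinder 2, Rook 1

Merging the schedules and taking the best 3: 986 (Cinder-1), 982 (Cinder-2), 976 (Rook-1)
Next rejected bid: $974 (not a price — pay-as-bid).
Allocation: Cinder 2, Rook 1.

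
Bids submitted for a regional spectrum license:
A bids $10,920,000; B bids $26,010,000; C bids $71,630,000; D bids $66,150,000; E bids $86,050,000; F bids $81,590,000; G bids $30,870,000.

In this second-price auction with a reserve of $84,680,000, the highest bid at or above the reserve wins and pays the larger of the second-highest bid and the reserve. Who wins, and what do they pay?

E pays $84,680,000

Second-price auction with a reserve of $84,680,000: the highest bid at or above the reserve wins and pays the larger of the second-highest bid and the reserve.
Bids in order: 86,050,000 (E) > 81,590,000 (F) > 71,630,000 (C) > 66,150,000 (D) > 30,870,000 (G) > 26,010,000 (B) > …
Highest eligible bid: E at $86,050,000.
max(second-highest $81,590,000, reserve $84,680,000) = $84,680,000.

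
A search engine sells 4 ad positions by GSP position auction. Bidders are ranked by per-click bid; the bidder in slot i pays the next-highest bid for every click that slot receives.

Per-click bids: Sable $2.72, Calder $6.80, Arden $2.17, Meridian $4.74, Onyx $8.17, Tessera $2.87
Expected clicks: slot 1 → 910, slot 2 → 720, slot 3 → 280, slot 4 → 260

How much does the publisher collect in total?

Total revenue: $11111.60

Per-click bids in order: $8.17 (Onyx) > $6.80 (Calder) > $4.74 (Meridian) > $2.87 (Tessera) > $2.72 (Sable) > …
Slot 1: Onyx pays $6.80 × 910 = $6188.00
Slot 2: Calder pays $4.74 × 720 = $3412.80
Slot 3: Meridian pays $2.87 × 280 = $803.60
Slot 4: Tessera pays $2.72 × 260 = $707.20
Total = $11111.60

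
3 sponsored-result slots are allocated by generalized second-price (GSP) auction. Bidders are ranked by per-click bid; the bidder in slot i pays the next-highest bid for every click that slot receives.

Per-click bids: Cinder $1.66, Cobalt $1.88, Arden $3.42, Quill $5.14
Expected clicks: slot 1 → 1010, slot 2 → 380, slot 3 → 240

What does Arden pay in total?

Arden pays $714.40

Sorting advertisers: $5.14 (Quill) > $3.42 (Arden) > $1.88 (Cobalt) > $1.66 (Cinder)
Arden holds slot 2 → pays next bid $1.88 × 380 clicks = $714.40.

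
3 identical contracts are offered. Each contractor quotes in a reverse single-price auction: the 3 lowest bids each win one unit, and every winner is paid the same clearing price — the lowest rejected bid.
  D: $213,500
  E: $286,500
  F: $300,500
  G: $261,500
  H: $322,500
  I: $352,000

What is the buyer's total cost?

Ordering the bids: 213,500 (D), 261,500 (G), 286,500 (E), 300,500 (F), 322,500 (H), …
Winners (3 units): D, G, E.
Lowest unsuccessful bid: $300,500 → clearing price.
Total cost = 3 × $300,500 = $901,500.

Total cost: $901,500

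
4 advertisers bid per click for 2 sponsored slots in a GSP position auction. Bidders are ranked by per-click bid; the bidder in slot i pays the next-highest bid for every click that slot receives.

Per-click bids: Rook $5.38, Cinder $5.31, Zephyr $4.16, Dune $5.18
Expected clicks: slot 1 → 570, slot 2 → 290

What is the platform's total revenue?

Sorting advertisers: $5.38 (Rook) > $5.31 (Cinder) > $5.18 (Dune) > …
Slot 1: Rook pays $5.31 × 570 = $3026.70
Slot 2: Cinder pays $5.18 × 290 = $1502.20
Total = $4528.90

Total revenue: $4528.90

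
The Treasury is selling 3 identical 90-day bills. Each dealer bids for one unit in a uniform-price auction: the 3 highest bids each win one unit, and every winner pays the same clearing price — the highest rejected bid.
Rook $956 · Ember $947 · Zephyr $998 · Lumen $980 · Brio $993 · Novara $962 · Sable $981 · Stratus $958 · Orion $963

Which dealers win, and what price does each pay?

Zephyr, Brio, Sable; each pays $980

Ordering the bids: 998 (Zephyr), 993 (Brio), 981 (Sable), 980 (Lumen), 963 (Orion), …
The 3 highest are Zephyr, Brio, Sable.
First losing bid is Lumen's $980, which sets the uniform price.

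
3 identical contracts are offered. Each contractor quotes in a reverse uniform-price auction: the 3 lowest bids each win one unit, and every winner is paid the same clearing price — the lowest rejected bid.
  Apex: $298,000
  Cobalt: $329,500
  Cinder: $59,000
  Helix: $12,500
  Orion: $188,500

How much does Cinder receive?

Cinder is paid $298,000

Ordering the bids: 12,500 (Helix), 59,000 (Cinder), 188,500 (Orion), 298,000 (Apex), 329,500 (Cobalt)
The 3 lowest are Helix, Cinder, Orion.
Clearing price = lowest rejected bid = $298,000.
Cinder wins → is paid $298,000.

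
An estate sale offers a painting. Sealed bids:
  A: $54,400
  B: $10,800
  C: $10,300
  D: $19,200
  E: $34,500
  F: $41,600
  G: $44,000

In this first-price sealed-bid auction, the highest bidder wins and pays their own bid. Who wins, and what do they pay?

A pays $54,400

First-price sealed-bid auction: the highest bidder wins and pays their own bid.
Sorting bids: 54,400 (A) > 44,000 (G) > 41,600 (F) > 34,500 (E) > 19,200 (D) > 10,800 (B) > …
A has the highest bid and pays exactly that: $54,400.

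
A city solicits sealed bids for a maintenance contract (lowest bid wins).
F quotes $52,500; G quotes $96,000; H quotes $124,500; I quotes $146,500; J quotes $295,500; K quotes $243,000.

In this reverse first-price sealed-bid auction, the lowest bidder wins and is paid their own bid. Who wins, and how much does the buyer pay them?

Bids in order: 52,500 (F) < 96,000 (G) < 124,500 (H) < 146,500 (I) < 243,000 (K) < 295,500 (J)
F is lowest → is paid own bid, $52,500.

F is paid $52,500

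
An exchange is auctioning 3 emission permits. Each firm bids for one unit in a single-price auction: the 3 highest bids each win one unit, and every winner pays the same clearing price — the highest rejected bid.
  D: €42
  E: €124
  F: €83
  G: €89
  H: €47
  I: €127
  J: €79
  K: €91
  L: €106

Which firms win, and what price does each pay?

Bids ranked high→low: 127 (I), 124 (E), 106 (L), 91 (K), 89 (G), …
Winners (3 units): I, E, L.
Highest unsuccessful bid: €91 → clearing price.

I, E, L; each pays €91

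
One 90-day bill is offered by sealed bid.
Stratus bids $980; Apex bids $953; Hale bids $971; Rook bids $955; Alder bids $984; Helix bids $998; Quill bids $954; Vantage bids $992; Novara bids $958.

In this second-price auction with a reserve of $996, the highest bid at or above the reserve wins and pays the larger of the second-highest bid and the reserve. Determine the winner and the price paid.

Bids in order: 998 (Helix) > 992 (Vantage) > 984 (Alder) > 980 (Stratus) > 971 (Hale) > 958 (Novara) > …
Helix has the top bid at or above the reserve ($998).
Second-highest bid $992 is below the reserve $996, so the reserve binds → payment $996.

Helix pays $996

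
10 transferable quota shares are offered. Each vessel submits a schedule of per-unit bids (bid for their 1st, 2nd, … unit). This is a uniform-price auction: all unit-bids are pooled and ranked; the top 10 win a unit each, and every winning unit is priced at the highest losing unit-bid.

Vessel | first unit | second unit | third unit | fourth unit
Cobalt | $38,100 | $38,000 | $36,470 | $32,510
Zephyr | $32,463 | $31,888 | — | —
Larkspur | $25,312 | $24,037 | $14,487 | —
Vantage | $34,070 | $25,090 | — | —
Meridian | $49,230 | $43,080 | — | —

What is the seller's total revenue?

All unit-bids, highest first — top 10: 49,230 (Meridian-1), 43,080 (Meridian-2), 38,100 (Cobalt-1), 38,000 (Cobalt-2), 36,470 (Cobalt-3), 34,070 (Vantage-1), 32,510 (Cobalt-4), 32,463 (Zephyr-1), 31,888 (Zephyr-2), 25,312 (Larkspur-1)
Highest rejected unit-bid = $25,090.
Allocation: Cobalt 4, Larkspur 1, Meridian 2, Vantage 1, Zephyr 2. Every unit priced at $25,090.
Revenue = 10 × 25,090 = $250,900.

Total revenue: $250,900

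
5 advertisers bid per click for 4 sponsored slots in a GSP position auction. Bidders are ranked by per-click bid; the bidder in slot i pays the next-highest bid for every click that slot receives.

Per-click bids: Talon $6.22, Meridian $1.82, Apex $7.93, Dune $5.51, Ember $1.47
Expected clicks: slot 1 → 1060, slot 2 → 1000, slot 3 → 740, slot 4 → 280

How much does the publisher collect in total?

Ranked by bid: $7.93 (Apex) > $6.22 (Talon) > $5.51 (Dune) > $1.82 (Meridian) > $1.47 (Ember)
Slot 1: Apex pays $6.22 × 1060 = $6593.20
Slot 2: Talon pays $5.51 × 1000 = $5510.00
Slot 3: Dune pays $1.82 × 740 = $1346.80
Slot 4: Meridian pays $1.47 × 280 = $411.60
Total = $13861.60

Total revenue: $13861.60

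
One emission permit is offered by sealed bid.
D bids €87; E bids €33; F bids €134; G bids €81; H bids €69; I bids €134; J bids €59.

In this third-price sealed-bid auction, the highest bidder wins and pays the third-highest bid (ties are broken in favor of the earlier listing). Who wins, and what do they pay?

F pays €87

Bids ranked: 134 (F) > 134 (I) > 87 (D) > 81 (G) > 69 (H) > 59 (J) > …
F and I tie at €134; tie-break gives it to F.
F wins; payment is bid #3 in the ranking = €87.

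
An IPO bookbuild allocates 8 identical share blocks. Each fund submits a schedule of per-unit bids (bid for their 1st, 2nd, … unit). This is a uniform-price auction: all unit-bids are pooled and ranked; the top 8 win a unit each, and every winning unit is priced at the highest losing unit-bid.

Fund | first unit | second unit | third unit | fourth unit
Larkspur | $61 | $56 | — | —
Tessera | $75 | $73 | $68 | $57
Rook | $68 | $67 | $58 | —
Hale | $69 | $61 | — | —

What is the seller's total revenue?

Total revenue: $464

Merging the schedules and taking the best 8: 75 (Tessera-1), 73 (Tessera-2), 69 (Hale-1), 68 (Tessera-3), 68 (Rook-1), 67 (Rook-2), 61 (Larkspur-1), 61 (Hale-2)
Highest rejected unit-bid = $58.
Allocation: Hale 2, Larkspur 1, Rook 2, Tessera 3. Every unit priced at $58.
Revenue = 8 × 58 = $464.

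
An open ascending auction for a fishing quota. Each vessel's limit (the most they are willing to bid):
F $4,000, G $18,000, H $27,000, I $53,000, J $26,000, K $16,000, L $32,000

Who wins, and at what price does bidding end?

I wins at $32,000

Limits ranked: 53,000 (I) > 32,000 (L) > 27,000 (H) > 26,000 (J) > 18,000 (G) > 16,000 (K) > …
Bidding ends when L exits at $32,000; I takes it.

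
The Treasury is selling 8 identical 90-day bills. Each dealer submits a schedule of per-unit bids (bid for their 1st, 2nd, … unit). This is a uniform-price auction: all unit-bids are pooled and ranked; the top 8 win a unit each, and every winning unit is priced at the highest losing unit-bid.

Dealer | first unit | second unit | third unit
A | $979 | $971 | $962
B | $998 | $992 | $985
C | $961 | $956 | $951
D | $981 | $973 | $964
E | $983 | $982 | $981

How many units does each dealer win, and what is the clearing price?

All unit-bids, highest first — top 8: 998 (B-1), 992 (B-2), 985 (B-3), 983 (E-1), 982 (E-2), 981 (D-1), 981 (E-3), 979 (A-1)
First bid not allocated: $973.
Allocation: A 1, B 3, D 1, E 3.

A 1, B 3, D 1, E 3; clearing price $973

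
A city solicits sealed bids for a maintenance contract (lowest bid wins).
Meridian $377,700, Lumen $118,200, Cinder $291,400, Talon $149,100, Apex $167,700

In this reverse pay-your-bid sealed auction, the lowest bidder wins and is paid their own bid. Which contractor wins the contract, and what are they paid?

Bids ranked: 118,200 (Lumen) < 149,100 (Talon) < 167,700 (Apex) < 291,400 (Cinder) < 377,700 (Meridian)
Lumen has the lowest bid and is paid exactly that: $118,200.

Lumen is paid $118,200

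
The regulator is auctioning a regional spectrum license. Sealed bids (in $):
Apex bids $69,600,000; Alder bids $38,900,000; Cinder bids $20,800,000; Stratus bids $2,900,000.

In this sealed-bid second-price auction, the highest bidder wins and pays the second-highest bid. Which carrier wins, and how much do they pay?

Rule: the highest bidder wins and pays the second-highest bid.
Bids ranked: 69,600,000 (Apex) > 38,900,000 (Alder) > 20,800,000 (Cinder) > 2,900,000 (Stratus)
Apex is highest; pays the second-highest bid, $38,900,000.

Apex pays $38,900,000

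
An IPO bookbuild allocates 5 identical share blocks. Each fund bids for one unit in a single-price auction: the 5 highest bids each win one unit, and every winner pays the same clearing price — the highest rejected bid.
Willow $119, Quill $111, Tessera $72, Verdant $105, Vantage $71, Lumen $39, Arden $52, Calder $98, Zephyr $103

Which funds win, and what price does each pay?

Bids ranked high→low: 119 (Willow), 111 (Quill), 105 (Verdant), 103 (Zephyr), 98 (Calder), 72 (Tessera), 71 (Vantage), …
The 5 highest are Willow, Quill, Verdant, Zephyr, Calder.
First losing bid is Tessera's $72, which sets the uniform price.

Willow, Quill, Verdant, Zephyr, Calder; each pays $72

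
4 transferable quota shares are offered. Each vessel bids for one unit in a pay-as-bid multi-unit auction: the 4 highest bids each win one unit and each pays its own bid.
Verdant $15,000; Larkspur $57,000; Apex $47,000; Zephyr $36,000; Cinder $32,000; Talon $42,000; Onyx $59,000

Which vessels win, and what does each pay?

Ordering the bids: 59,000 (Onyx), 57,000 (Larkspur), 47,000 (Apex), 42,000 (Talon), 36,000 (Zephyr), 32,000 (Cinder), …
Winners (4 units): Onyx, Larkspur, Apex, Talon.
Each winner pays its own bid: Onyx $59,000, Larkspur $57,000, Apex $47,000, Talon $42,000.

Onyx $59,000, Larkspur $57,000, Apex $47,000, Talon $42,000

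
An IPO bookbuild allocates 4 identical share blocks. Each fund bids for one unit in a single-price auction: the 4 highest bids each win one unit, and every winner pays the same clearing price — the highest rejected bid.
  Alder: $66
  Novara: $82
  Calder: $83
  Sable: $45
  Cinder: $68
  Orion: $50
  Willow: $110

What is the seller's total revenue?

Bids ranked high→low: 110 (Willow), 83 (Calder), 82 (Novara), 68 (Cinder), 66 (Alder), 50 (Orion), …
Winners (4 units): Willow, Calder, Novara, Cinder.
Clearing price = highest rejected bid = $66.
Total revenue = 4 × $66 = $264.

Total revenue: $264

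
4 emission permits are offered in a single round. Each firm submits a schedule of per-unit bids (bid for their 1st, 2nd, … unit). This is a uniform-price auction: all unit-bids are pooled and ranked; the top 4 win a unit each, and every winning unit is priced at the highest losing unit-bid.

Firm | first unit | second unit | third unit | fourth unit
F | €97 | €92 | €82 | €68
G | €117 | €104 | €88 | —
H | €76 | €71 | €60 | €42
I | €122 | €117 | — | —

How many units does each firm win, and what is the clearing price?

G 2, I 2; clearing price €97

Pooled unit-bids ranked (top 4): 122 (I-1), 117 (G-1), 117 (I-2), 104 (G-2)
The (k+1)-th unit-bid is €97.
Allocation: G 2, I 2.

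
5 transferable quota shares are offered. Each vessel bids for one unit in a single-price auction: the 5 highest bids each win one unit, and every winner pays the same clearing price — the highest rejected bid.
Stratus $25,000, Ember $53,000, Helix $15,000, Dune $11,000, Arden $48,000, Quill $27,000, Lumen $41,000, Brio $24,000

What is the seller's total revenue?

Total revenue: $120,000

Bids ranked high→low: 53,000 (Ember), 48,000 (Arden), 41,000 (Lumen), 27,000 (Quill), 25,000 (Stratus), 24,000 (Brio), 15,000 (Helix), …
The 5 highest are Ember, Arden, Lumen, Quill, Stratus.
Highest unsuccessful bid: $24,000 → clearing price.
Total revenue = 5 × $24,000 = $120,000.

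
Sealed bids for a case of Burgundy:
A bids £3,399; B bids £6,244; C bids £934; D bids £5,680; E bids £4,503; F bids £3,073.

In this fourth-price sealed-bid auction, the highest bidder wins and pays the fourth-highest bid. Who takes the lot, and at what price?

Sorting bids: 6,244 (B) > 5,680 (D) > 4,503 (E) > 3,399 (A) > 3,073 (F) > 934 (C)
B wins; payment is bid #4 in the ranking = £3,399.

B pays £3,399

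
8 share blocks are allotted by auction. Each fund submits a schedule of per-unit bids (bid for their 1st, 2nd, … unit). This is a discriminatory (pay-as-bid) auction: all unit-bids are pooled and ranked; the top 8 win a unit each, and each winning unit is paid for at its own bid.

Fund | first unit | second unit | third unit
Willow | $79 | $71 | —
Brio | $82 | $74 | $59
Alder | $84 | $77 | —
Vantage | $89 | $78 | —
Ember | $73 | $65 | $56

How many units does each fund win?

Merging the schedules and taking the best 8: 89 (Vantage-1), 84 (Alder-1), 82 (Brio-1), 79 (Willow-1), 78 (Vantage-2), 77 (Alder-2), 74 (Brio-2), 73 (Ember-1)
Next rejected bid: $71 (not a price — pay-as-bid).
Allocation: Alder 2, Brio 2, Ember 1, Vantage 2, Willow 1.

Alder 2, Brio 2, Ember 1, Vantage 2, Willow 1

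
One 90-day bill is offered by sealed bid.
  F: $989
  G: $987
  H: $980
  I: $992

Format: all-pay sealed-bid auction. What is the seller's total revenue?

All-pay sealed-bid auction: the highest bidder wins the item, but every bidder pays their own bid.
Sorting bids: 992 (I) > 989 (F) > 987 (G) > 980 (H)
I wins with the top bid; all bids are sunk regardless.
Every bidder forfeits their bid regardless of winning.
Revenue = 989 + 987 + 980 + 992 = $3,948.

Total revenue: $3,948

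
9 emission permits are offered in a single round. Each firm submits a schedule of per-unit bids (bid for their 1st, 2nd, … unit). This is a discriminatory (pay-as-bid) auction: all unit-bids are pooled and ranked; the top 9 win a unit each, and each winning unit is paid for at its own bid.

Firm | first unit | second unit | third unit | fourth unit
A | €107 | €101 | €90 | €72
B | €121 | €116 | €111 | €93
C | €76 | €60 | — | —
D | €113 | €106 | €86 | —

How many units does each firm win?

A 3, B 4, D 2

Pooled unit-bids ranked (top 9): 121 (B-1), 116 (B-2), 113 (D-1), 111 (B-3), 107 (A-1), 106 (D-2), 101 (A-2), 93 (B-4), 90 (A-3)
Next rejected bid: €86 (not a price — pay-as-bid).
Allocation: A 3, B 4, D 2.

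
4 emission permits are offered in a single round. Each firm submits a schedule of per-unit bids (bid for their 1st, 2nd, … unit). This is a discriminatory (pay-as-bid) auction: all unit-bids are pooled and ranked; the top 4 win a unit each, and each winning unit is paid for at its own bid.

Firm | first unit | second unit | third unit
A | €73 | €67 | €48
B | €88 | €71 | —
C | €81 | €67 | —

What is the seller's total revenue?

All unit-bids, highest first — top 4: 88 (B-1), 81 (C-1), 73 (A-1), 71 (B-2)
Next rejected bid: €67 (not a price — pay-as-bid).
Each winning unit pays its own bid.
Revenue = 88 + 81 + 73 + 71 = €313.

Total revenue: €313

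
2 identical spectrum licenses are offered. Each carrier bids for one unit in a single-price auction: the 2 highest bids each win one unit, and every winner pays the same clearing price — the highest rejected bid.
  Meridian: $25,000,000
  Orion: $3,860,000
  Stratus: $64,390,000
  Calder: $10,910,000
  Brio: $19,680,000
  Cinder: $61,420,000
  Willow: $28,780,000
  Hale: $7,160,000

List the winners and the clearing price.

Sorting: 64,390,000 (Stratus), 61,420,000 (Cinder), 28,780,000 (Willow), 25,000,000 (Meridian), …
The 2 highest are Stratus, Cinder.
Highest unsuccessful bid: $28,780,000 → clearing price.

Stratus, Cinder; each pays $28,780,000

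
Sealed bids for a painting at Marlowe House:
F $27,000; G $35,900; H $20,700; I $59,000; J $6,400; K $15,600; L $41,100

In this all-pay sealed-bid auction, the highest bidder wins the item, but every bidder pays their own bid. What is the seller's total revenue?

Total revenue: $205,700

Rule: the highest bidder wins the item, but every bidder pays their own bid.
Bids in order: 59,000 (I) > 41,100 (L) > 35,900 (G) > 27,000 (F) > 20,700 (H) > 15,600 (K) > …
Every bidder forfeits their bid regardless of winning.
Revenue = 27,000 + 35,900 + 20,700 + 59,000 + 6,400 + 15,600 + 41,100 = $205,700.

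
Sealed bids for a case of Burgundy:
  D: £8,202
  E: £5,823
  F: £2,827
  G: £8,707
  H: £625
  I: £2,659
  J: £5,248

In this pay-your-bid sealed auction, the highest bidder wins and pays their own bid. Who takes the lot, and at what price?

Bids ranked: 8,707 (G) > 8,202 (D) > 5,823 (E) > 5,248 (J) > 2,827 (F) > 2,659 (I) > …
G has the highest bid and pays exactly that: £8,707.

G pays £8,707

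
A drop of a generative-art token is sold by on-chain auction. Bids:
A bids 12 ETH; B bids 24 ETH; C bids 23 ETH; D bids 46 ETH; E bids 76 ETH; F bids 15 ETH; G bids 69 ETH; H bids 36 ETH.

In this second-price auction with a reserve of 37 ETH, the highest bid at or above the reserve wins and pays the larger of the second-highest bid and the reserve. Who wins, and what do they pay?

E pays 69 ETH

Sorting bids: 76 (E) > 69 (G) > 46 (D) > 36 (H) > 24 (B) > 23 (C) > …
Highest eligible bid: E at 76 ETH.
Second-highest bid 69 ETH exceeds the reserve 37 ETH → payment 69 ETH.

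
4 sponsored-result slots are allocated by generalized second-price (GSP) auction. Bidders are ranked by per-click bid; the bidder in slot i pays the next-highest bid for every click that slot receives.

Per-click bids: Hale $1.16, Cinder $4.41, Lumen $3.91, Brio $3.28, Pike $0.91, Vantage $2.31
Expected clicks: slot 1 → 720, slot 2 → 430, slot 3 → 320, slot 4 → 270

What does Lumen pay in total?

Sorting advertisers: $4.41 (Cinder) > $3.91 (Lumen) > $3.28 (Brio) > $2.31 (Vantage) > $1.16 (Hale) > …
Lumen holds slot 2 → pays next bid $3.28 × 430 clicks = $1410.40.

Lumen pays $1410.40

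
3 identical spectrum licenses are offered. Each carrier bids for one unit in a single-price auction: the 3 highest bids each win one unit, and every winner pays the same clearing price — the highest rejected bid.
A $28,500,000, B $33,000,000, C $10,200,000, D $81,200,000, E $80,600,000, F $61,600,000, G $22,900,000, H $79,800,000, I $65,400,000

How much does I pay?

Ordering the bids: 81,200,000 (D), 80,600,000 (E), 79,800,000 (H), 65,400,000 (I), 61,600,000 (F), …
Winners (3 units): D, E, H.
First losing bid is I's $65,400,000, which sets the uniform price.
I does not win → pays $0.

I pays $0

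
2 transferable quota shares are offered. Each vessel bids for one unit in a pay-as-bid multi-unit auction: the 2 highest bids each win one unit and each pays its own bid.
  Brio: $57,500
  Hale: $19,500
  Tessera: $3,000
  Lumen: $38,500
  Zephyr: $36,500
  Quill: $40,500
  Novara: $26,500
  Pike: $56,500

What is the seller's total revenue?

Total revenue: $114,000

Bids ranked high→low: 57,500 (Brio), 56,500 (Pike), 40,500 (Quill), 38,500 (Lumen), …
The 2 highest are Brio, Pike.
Total revenue = 57,500 + 56,500 = $114,000.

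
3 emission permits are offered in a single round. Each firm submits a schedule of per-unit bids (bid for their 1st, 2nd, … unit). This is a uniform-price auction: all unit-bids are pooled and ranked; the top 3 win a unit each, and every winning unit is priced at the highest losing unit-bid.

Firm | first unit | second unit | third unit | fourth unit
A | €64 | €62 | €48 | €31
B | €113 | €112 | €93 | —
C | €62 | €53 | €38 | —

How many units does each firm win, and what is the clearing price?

All unit-bids, highest first — top 3: 113 (B-1), 112 (B-2), 93 (B-3)
Highest rejected unit-bid = €64.
Allocation: B 3.

B 3; clearing price €64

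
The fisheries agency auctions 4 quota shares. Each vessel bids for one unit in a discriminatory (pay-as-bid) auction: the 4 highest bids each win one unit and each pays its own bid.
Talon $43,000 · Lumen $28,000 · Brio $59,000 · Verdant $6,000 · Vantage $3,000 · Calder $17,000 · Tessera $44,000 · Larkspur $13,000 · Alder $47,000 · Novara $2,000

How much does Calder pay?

Ordering the bids: 59,000 (Brio), 47,000 (Alder), 44,000 (Tessera), 43,000 (Talon), 28,000 (Lumen), 17,000 (Calder), …
Winners (4 units): Brio, Alder, Tessera, Talon.
Calder does not win → $0.

Calder pays $0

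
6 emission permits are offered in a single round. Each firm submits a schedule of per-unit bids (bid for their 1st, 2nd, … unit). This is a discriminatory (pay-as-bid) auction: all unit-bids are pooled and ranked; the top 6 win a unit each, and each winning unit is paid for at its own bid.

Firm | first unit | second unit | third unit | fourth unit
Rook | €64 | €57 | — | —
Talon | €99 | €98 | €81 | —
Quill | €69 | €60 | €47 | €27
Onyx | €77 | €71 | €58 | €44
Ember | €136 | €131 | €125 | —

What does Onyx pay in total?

Onyx pays €0

Pooled unit-bids ranked (top 6): 136 (Ember-1), 131 (Ember-2), 125 (Ember-3), 99 (Talon-1), 98 (Talon-2), 81 (Talon-3)
Next rejected bid: €77 (not a price — pay-as-bid).
Onyx wins no units.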